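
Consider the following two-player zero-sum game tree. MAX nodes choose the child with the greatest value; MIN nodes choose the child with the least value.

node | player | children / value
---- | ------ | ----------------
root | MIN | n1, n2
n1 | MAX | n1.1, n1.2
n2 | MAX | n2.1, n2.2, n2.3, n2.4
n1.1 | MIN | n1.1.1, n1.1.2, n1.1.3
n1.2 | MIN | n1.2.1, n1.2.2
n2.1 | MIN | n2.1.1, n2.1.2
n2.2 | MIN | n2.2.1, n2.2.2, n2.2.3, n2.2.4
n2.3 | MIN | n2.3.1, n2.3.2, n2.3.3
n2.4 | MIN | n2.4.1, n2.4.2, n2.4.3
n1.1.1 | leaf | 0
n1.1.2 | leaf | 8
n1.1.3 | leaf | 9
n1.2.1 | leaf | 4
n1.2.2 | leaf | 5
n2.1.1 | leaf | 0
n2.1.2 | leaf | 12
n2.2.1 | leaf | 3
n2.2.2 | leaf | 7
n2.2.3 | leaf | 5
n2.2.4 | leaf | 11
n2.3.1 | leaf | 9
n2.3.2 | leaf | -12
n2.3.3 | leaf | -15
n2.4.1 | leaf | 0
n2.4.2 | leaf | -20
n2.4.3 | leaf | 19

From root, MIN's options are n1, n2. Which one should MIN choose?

n1.1 (MIN): min(0, 8, 9) = 0
n1.2 (MIN): min(4, 5) = 4
n1 (MAX): max(0, 4) = 4
n2.1 (MIN): min(0, 12) = 0
n2.2 (MIN): min(3, 7, 5, 11) = 3
n2.3 (MIN): min(9, -12, -15) = -15
n2.4 (MIN): min(0, -20, 19) = -20
n2 (MAX): max(0, 3, -15, -20) = 3
root (MIN): min(4, 3) = 3
MIN at root wants the lowest of {n1=4, n2=3}, so chooses n2.

n2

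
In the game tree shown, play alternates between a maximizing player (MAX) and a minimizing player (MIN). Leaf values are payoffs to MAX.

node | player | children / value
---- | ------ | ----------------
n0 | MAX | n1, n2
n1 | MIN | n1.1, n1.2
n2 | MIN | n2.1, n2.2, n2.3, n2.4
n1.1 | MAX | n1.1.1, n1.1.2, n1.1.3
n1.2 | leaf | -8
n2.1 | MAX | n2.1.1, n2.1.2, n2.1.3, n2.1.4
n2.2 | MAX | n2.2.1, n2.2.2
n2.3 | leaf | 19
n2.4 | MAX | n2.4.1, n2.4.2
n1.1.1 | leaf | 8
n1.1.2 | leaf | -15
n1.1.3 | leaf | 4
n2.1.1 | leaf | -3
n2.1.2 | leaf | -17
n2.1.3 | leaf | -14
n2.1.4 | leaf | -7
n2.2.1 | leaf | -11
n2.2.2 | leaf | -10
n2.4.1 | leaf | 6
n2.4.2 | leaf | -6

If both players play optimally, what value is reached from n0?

-8

n1.1 (MAX): max(8, -15, 4) = 8
n1 (MIN): min(8, -8) = -8
n2.1 (MAX): max(-3, -17, -14, -7) = -3
n2.2 (MAX): max(-11, -10) = -10
n2.4 (MAX): max(6, -6) = 6
n2 (MIN): min(-3, -10, 19, 6) = -10
n0 (MAX): max(-8, -10) = -8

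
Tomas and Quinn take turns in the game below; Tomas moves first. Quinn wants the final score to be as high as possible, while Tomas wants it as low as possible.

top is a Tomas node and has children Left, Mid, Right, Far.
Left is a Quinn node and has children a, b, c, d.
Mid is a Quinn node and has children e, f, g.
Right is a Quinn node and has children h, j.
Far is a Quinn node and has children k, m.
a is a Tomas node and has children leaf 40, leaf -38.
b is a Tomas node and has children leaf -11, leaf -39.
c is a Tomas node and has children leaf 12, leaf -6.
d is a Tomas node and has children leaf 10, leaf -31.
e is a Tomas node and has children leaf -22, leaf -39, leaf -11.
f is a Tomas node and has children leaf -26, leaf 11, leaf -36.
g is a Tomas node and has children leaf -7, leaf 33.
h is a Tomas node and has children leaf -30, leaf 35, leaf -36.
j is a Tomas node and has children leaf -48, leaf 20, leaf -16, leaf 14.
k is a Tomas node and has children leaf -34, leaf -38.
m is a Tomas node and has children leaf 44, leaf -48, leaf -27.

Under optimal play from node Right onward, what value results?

h (Tomas): min(-30, 35, -36) = -36
j (Tomas): min(-48, 20, -16, 14) = -48
Right (Quinn): max(-36, -48) = -36

-36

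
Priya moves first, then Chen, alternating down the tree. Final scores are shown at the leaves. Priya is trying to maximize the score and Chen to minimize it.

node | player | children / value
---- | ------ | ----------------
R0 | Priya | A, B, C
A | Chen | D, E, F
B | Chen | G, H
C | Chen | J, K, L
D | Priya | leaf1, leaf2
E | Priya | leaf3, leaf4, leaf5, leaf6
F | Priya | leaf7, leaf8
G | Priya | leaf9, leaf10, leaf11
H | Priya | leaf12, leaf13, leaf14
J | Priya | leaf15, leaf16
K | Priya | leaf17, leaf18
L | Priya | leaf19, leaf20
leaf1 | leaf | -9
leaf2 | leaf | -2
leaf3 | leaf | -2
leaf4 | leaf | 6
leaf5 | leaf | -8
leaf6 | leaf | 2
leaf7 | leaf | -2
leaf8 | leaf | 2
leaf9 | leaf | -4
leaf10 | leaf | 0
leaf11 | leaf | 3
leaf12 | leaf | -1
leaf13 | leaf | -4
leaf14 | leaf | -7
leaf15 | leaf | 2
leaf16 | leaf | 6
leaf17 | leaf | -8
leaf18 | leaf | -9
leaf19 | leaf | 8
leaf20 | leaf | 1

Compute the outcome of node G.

3

G (Priya): max(-4, 0, 3) = 3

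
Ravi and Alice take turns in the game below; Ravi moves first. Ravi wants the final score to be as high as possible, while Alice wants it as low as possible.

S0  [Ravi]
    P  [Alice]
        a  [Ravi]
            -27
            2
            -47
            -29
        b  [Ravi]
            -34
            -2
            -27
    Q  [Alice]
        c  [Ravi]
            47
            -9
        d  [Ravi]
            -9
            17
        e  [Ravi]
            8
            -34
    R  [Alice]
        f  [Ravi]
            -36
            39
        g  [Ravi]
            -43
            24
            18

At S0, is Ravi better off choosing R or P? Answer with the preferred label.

R

f (Ravi): max(-36, 39) = 39
g (Ravi): max(-43, 24, 18) = 24
R (Alice): min(39, 24) = 24
a (Ravi): max(-27, 2, -47, -29) = 2
b (Ravi): max(-34, -2, -27) = -2
P (Alice): min(2, -2) = -2
Ravi prefers the higher value; R=24, P=-2. R is better since 24 > -2.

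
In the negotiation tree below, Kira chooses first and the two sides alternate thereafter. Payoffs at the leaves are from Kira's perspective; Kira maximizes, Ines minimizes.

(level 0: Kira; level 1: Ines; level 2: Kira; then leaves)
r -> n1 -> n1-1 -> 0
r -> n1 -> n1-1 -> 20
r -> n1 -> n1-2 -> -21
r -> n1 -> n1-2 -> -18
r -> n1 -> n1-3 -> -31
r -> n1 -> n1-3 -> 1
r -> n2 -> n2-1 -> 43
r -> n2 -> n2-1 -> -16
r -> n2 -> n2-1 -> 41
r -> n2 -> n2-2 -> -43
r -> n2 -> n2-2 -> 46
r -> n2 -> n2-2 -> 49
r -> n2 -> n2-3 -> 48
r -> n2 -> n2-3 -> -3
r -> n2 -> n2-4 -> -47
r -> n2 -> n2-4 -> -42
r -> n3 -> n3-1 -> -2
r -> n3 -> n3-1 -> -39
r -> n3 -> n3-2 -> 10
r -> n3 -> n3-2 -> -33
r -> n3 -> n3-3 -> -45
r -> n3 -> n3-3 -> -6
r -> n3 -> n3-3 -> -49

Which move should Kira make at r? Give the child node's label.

n1-1 (Kira): max(0, 20) = 20
n1-2 (Kira): max(-21, -18) = -18
n1-3 (Kira): max(-31, 1) = 1
n1 (Ines): min(20, -18, 1) = -18
n2-1 (Kira): max(43, -16, 41) = 43
n2-2 (Kira): max(-43, 46, 49) = 49
n2-3 (Kira): max(48, -3) = 48
n2-4 (Kira): max(-47, -42) = -42
n2 (Ines): min(43, 49, 48, -42) = -42
n3-1 (Kira): max(-2, -39) = -2
n3-2 (Kira): max(10, -33) = 10
n3-3 (Kira): max(-45, -6, -49) = -6
n3 (Ines): min(-2, 10, -6) = -6
r (Kira): max(-18, -42, -6) = -6
Kira at r wants the highest of {n1=-18, n2=-42, n3=-6}, so chooses n3.

n3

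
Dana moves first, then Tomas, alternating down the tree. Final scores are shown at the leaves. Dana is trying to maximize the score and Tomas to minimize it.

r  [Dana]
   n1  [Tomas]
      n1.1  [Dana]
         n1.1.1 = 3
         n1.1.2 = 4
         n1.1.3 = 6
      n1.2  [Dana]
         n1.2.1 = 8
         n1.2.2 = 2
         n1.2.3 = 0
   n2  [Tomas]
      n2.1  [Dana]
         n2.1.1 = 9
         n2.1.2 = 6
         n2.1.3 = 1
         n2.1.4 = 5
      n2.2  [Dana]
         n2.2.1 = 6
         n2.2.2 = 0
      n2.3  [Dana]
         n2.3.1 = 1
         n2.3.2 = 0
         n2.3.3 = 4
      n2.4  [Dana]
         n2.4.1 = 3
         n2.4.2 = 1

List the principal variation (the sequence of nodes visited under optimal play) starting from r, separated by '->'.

r -> n1 -> n1.1 -> n1.1.3

n1.1 (Dana): max(3, 4, 6) = 6
n1.2 (Dana): max(8, 2, 0) = 8
n1 (Tomas): min(6, 8) = 6
n2.1 (Dana): max(9, 6, 1, 5) = 9
n2.2 (Dana): max(6, 0) = 6
n2.3 (Dana): max(1, 0, 4) = 4
n2.4 (Dana): max(3, 1) = 3
n2 (Tomas): min(9, 6, 4, 3) = 3
r (Dana): max(6, 3) = 6
At r, Dana picks n1 (highest: 6).
At n1, Tomas picks n1.1 (lowest: 6).
At n1.1, Dana picks n1.1.3 (highest: 6).
Terminal value 6.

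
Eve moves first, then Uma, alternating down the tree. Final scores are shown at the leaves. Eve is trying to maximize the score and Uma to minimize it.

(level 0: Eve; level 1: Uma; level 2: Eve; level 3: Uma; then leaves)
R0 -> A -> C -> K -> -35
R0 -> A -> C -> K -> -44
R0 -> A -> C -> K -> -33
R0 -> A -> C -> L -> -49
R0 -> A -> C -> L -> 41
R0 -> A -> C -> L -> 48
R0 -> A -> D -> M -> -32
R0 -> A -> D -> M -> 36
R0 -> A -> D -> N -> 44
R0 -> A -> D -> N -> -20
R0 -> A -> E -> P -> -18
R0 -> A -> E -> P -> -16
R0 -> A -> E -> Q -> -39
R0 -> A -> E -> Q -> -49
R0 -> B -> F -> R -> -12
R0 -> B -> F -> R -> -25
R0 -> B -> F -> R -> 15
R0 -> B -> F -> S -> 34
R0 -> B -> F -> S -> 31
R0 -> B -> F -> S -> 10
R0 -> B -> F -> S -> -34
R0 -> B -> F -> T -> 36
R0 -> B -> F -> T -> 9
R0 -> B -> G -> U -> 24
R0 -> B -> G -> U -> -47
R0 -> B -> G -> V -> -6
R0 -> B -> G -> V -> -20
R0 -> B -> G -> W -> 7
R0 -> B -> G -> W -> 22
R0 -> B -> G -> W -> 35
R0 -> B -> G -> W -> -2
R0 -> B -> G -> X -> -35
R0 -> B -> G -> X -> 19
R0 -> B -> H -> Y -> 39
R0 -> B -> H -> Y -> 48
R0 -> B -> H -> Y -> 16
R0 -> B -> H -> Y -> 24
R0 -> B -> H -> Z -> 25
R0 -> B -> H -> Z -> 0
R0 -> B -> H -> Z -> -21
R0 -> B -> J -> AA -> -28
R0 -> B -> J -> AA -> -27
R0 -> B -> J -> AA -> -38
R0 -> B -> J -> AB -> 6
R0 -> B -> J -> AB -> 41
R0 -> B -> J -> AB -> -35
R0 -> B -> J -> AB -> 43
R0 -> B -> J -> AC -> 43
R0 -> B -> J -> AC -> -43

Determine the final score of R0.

K (Uma): min(-35, -44, -33) = -44
L (Uma): min(-49, 41, 48) = -49
C (Eve): max(-44, -49) = -44
M (Uma): min(-32, 36) = -32
N (Uma): min(44, -20) = -20
D (Eve): max(-32, -20) = -20
P (Uma): min(-18, -16) = -18
Q (Uma): min(-39, -49) = -49
E (Eve): max(-18, -49) = -18
A (Uma): min(-44, -20, -18) = -44
R (Uma): min(-12, -25, 15) = -25
S (Uma): min(34, 31, 10, -34) = -34
T (Uma): min(36, 9) = 9
F (Eve): max(-25, -34, 9) = 9
U (Uma): min(24, -47) = -47
V (Uma): min(-6, -20) = -20
W (Uma): min(7, 22, 35, -2) = -2
X (Uma): min(-35, 19) = -35
G (Eve): max(-47, -20, -2, -35) = -2
Y (Uma): min(39, 48, 16, 24) = 16
Z (Uma): min(25, 0, -21) = -21
H (Eve): max(16, -21) = 16
AA (Uma): min(-28, -27, -38) = -38
AB (Uma): min(6, 41, -35, 43) = -35
AC (Uma): min(43, -43) = -43
J (Eve): max(-38, -35, -43) = -35
B (Uma): min(9, -2, 16, -35) = -35
R0 (Eve): max(-44, -35) = -35

-35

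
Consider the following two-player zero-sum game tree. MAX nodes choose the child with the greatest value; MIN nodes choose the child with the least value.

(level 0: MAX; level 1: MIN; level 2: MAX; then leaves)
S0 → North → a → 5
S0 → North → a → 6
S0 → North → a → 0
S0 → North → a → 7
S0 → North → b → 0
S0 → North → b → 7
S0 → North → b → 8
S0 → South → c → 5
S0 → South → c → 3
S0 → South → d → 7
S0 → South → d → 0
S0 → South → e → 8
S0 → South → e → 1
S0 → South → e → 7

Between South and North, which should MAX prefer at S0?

c (MAX): max(5, 3) = 5
d (MAX): max(7, 0) = 7
e (MAX): max(8, 1, 7) = 8
South (MIN): min(5, 7, 8) = 5
a (MAX): max(5, 6, 0, 7) = 7
b (MAX): max(0, 7, 8) = 8
North (MIN): min(7, 8) = 7
MAX prefers the higher value; South=5, North=7. North is better since 7 > 5.

North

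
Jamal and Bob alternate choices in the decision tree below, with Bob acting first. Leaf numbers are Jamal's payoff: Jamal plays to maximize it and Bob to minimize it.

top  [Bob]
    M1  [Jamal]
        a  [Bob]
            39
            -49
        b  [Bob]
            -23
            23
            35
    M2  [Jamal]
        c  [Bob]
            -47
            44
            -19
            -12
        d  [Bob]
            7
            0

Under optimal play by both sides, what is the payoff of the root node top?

a (Bob): min(39, -49) = -49
b (Bob): min(-23, 23, 35) = -23
M1 (Jamal): max(-49, -23) = -23
c (Bob): min(-47, 44, -19, -12) = -47
d (Bob): min(7, 0) = 0
M2 (Jamal): max(-47, 0) = 0
top (Bob): min(-23, 0) = -23

-23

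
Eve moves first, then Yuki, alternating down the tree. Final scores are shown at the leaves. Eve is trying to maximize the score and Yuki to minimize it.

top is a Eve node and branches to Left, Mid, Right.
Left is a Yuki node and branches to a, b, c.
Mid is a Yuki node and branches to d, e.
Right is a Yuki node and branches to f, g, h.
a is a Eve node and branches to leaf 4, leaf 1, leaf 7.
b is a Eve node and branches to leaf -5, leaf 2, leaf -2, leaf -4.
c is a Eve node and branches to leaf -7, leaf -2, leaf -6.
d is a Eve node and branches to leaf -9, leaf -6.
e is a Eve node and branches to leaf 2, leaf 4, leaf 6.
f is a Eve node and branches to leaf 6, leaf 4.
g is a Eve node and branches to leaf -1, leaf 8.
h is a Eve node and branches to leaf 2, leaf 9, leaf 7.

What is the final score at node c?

-2

c (Eve): max(-7, -2, -6) = -2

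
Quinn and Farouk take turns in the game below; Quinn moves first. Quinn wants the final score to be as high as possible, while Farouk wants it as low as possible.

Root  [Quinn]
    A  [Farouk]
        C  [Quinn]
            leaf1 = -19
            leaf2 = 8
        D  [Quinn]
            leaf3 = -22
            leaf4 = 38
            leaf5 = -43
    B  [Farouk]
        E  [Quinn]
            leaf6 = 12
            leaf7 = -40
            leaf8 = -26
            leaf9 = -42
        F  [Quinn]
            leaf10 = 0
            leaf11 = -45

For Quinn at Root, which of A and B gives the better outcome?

C (Quinn): max(-19, 8) = 8
D (Quinn): max(-22, 38, -43) = 38
A (Farouk): min(8, 38) = 8
E (Quinn): max(12, -40, -26, -42) = 12
F (Quinn): max(0, -45) = 0
B (Farouk): min(12, 0) = 0
Quinn prefers the higher value; A=8, B=0. A is better since 8 > 0.

A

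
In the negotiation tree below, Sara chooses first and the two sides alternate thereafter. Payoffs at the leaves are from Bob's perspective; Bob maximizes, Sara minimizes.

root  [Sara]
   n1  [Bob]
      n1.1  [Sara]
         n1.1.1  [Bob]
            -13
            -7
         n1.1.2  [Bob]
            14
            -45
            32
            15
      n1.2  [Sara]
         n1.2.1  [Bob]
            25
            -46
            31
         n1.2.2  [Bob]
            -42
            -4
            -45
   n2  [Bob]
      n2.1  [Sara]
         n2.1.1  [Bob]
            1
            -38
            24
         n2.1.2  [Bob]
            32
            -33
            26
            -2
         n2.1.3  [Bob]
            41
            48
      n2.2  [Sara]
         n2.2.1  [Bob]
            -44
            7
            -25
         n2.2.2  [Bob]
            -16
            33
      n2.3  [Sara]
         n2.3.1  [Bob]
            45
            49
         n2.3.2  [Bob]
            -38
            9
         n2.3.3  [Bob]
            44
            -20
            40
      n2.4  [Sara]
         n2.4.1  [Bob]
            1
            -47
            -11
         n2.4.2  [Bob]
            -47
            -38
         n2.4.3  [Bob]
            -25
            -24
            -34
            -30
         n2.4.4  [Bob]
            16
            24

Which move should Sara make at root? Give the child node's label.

n1

n1.1.1 (Bob): max(-13, -7) = -7
n1.1.2 (Bob): max(14, -45, 32, 15) = 32
n1.1 (Sara): min(-7, 32) = -7
n1.2.1 (Bob): max(25, -46, 31) = 31
n1.2.2 (Bob): max(-42, -4, -45) = -4
n1.2 (Sara): min(31, -4) = -4
n1 (Bob): max(-7, -4) = -4
n2.1.1 (Bob): max(1, -38, 24) = 24
n2.1.2 (Bob): max(32, -33, 26, -2) = 32
n2.1.3 (Bob): max(41, 48) = 48
n2.1 (Sara): min(24, 32, 48) = 24
n2.2.1 (Bob): max(-44, 7, -25) = 7
n2.2.2 (Bob): max(-16, 33) = 33
n2.2 (Sara): min(7, 33) = 7
n2.3.1 (Bob): max(45, 49) = 49
n2.3.2 (Bob): max(-38, 9) = 9
n2.3.3 (Bob): max(44, -20, 40) = 44
n2.3 (Sara): min(49, 9, 44) = 9
n2.4.1 (Bob): max(1, -47, -11) = 1
n2.4.2 (Bob): max(-47, -38) = -38
n2.4.3 (Bob): max(-25, -24, -34, -30) = -24
n2.4.4 (Bob): max(16, 24) = 24
n2.4 (Sara): min(1, -38, -24, 24) = -38
n2 (Bob): max(24, 7, 9, -38) = 24
root (Sara): min(-4, 24) = -4
Sara at root wants the lowest of {n1=-4, n2=24}, so chooses n1.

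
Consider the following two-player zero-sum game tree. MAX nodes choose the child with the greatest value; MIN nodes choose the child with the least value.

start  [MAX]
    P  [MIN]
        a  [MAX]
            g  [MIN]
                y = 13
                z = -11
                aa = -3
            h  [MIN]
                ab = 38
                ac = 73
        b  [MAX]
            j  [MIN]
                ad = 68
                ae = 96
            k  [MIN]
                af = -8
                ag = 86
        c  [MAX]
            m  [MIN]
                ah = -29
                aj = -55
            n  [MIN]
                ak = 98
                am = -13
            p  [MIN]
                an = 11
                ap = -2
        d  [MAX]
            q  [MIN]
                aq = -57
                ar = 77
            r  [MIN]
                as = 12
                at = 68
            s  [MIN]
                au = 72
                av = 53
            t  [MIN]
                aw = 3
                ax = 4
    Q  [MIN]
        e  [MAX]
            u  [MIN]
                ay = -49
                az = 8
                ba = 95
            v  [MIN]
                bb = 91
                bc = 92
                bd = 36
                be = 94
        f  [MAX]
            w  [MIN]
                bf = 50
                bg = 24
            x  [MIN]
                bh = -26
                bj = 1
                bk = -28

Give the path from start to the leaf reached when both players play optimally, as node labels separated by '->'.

start -> Q -> f -> w -> bg

g (MIN): min(13, -11, -3) = -11
h (MIN): min(38, 73) = 38
a (MAX): max(-11, 38) = 38
j (MIN): min(68, 96) = 68
k (MIN): min(-8, 86) = -8
b (MAX): max(68, -8) = 68
m (MIN): min(-29, -55) = -55
n (MIN): min(98, -13) = -13
p (MIN): min(11, -2) = -2
c (MAX): max(-55, -13, -2) = -2
q (MIN): min(-57, 77) = -57
r (MIN): min(12, 68) = 12
s (MIN): min(72, 53) = 53
t (MIN): min(3, 4) = 3
d (MAX): max(-57, 12, 53, 3) = 53
P (MIN): min(38, 68, -2, 53) = -2
u (MIN): min(-49, 8, 95) = -49
v (MIN): min(91, 92, 36, 94) = 36
e (MAX): max(-49, 36) = 36
w (MIN): min(50, 24) = 24
x (MIN): min(-26, 1, -28) = -28
f (MAX): max(24, -28) = 24
Q (MIN): min(36, 24) = 24
start (MAX): max(-2, 24) = 24
At start, MAX picks Q (highest: 24).
At Q, MIN picks f (lowest: 24).
At f, MAX picks w (highest: 24).
At w, MIN picks bg (lowest: 24).
Terminal value 24.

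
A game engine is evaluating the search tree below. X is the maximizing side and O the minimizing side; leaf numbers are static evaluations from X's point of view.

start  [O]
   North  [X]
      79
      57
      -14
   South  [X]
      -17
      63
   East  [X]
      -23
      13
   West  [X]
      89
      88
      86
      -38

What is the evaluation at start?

13

North (X): max(79, 57, -14) = 79
South (X): max(-17, 63) = 63
East (X): max(-23, 13) = 13
West (X): max(89, 88, 86, -38) = 89
start (O): min(79, 63, 13, 89) = 13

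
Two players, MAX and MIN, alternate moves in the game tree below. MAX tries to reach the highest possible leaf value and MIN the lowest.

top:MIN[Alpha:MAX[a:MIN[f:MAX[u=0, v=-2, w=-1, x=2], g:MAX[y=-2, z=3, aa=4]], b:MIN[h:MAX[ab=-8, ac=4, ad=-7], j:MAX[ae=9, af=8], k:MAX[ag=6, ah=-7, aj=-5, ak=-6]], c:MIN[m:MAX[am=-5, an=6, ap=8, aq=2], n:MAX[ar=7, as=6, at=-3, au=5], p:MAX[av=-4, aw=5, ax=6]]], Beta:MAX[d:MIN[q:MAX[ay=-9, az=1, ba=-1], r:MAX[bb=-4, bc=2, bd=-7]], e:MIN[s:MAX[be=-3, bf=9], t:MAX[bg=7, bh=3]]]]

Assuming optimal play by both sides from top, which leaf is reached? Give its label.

ax

f (MAX): max(0, -2, -1, 2) = 2
g (MAX): max(-2, 3, 4) = 4
a (MIN): min(2, 4) = 2
h (MAX): max(-8, 4, -7) = 4
j (MAX): max(9, 8) = 9
k (MAX): max(6, -7, -5, -6) = 6
b (MIN): min(4, 9, 6) = 4
m (MAX): max(-5, 6, 8, 2) = 8
n (MAX): max(7, 6, -3, 5) = 7
p (MAX): max(-4, 5, 6) = 6
c (MIN): min(8, 7, 6) = 6
Alpha (MAX): max(2, 4, 6) = 6
q (MAX): max(-9, 1, -1) = 1
r (MAX): max(-4, 2, -7) = 2
d (MIN): min(1, 2) = 1
s (MAX): max(-3, 9) = 9
t (MAX): max(7, 3) = 7
e (MIN): min(9, 7) = 7
Beta (MAX): max(1, 7) = 7
top (MIN): min(6, 7) = 6
At top, MIN picks Alpha (lowest: 6).
At Alpha, MAX picks c (highest: 6).
At c, MIN picks p (lowest: 6).
At p, MAX picks ax (highest: 6).
Terminal value 6.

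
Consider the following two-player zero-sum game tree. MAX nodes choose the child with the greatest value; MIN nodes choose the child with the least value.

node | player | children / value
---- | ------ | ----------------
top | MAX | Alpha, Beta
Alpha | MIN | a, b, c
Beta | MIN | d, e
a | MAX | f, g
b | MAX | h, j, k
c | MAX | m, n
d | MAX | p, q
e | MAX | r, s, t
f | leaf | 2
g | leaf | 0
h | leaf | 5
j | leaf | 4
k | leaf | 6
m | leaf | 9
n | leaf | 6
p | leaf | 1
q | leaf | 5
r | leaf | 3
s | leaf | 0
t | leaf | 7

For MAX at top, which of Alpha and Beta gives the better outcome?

Beta

a (MAX): max(2, 0) = 2
b (MAX): max(5, 4, 6) = 6
c (MAX): max(9, 6) = 9
Alpha (MIN): min(2, 6, 9) = 2
d (MAX): max(1, 5) = 5
e (MAX): max(3, 0, 7) = 7
Beta (MIN): min(5, 7) = 5
MAX prefers the higher value; Alpha=2, Beta=5. Beta is better since 5 > 2.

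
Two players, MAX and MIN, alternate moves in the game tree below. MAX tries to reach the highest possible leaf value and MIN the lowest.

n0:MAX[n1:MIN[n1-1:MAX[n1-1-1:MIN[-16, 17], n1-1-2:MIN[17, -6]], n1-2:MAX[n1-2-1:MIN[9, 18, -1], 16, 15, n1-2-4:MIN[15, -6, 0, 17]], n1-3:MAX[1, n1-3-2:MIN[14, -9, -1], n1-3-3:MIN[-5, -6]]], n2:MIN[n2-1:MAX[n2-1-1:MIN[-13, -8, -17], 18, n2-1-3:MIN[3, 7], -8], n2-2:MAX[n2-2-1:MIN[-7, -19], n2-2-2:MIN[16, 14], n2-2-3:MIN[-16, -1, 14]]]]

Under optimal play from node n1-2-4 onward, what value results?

-6

n1-2-4 (MIN): min(15, -6, 0, 17) = -6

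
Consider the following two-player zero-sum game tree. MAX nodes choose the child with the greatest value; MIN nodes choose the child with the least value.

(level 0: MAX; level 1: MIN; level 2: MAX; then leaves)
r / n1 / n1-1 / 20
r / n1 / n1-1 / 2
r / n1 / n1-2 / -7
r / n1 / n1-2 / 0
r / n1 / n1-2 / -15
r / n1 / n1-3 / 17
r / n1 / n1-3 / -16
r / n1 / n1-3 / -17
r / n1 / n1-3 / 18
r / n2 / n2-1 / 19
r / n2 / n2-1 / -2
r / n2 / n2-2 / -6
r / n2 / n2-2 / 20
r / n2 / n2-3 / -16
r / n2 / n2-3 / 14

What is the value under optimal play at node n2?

n2-1 (MAX): max(19, -2) = 19
n2-2 (MAX): max(-6, 20) = 20
n2-3 (MAX): max(-16, 14) = 14
n2 (MIN): min(19, 20, 14) = 14

14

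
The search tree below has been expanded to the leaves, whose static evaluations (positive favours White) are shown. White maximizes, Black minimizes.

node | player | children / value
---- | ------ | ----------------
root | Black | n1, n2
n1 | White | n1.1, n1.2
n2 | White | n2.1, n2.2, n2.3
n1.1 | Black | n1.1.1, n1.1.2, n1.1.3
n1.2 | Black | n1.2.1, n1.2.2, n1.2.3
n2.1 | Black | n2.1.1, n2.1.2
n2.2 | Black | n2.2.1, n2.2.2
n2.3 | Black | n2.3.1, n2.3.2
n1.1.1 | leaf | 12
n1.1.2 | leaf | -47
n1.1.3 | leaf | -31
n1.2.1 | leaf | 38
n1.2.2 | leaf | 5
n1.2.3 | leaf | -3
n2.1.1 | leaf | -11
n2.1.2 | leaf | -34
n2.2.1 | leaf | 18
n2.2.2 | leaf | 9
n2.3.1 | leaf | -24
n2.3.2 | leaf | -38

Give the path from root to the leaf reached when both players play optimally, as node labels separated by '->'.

n1.1 (Black): min(12, -47, -31) = -47
n1.2 (Black): min(38, 5, -3) = -3
n1 (White): max(-47, -3) = -3
n2.1 (Black): min(-11, -34) = -34
n2.2 (Black): min(18, 9) = 9
n2.3 (Black): min(-24, -38) = -38
n2 (White): max(-34, 9, -38) = 9
root (Black): min(-3, 9) = -3
At root, Black picks n1 (lowest: -3).
At n1, White picks n1.2 (highest: -3).
At n1.2, Black picks n1.2.3 (lowest: -3).
Terminal value -3.

root -> n1 -> n1.2 -> n1.2.3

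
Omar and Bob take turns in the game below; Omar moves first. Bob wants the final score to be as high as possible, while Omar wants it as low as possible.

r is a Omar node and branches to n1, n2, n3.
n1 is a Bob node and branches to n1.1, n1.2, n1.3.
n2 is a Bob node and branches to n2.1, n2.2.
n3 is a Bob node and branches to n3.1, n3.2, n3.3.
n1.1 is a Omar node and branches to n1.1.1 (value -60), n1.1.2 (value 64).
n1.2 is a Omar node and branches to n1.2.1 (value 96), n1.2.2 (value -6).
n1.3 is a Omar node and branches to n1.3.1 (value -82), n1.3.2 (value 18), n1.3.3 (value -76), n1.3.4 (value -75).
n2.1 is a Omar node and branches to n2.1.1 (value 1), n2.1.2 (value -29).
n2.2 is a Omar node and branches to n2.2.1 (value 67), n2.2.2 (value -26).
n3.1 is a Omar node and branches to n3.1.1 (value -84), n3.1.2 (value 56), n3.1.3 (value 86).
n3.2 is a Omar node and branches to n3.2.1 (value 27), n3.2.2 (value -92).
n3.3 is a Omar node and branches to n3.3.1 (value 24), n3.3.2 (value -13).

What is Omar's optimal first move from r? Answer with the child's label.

n2

n1.1 (Omar): min(-60, 64) = -60
n1.2 (Omar): min(96, -6) = -6
n1.3 (Omar): min(-82, 18, -76, -75) = -82
n1 (Bob): max(-60, -6, -82) = -6
n2.1 (Omar): min(1, -29) = -29
n2.2 (Omar): min(67, -26) = -26
n2 (Bob): max(-29, -26) = -26
n3.1 (Omar): min(-84, 56, 86) = -84
n3.2 (Omar): min(27, -92) = -92
n3.3 (Omar): min(24, -13) = -13
n3 (Bob): max(-84, -92, -13) = -13
r (Omar): min(-6, -26, -13) = -26
Omar at r wants the lowest of {n1=-6, n2=-26, n3=-13}, so chooses n2.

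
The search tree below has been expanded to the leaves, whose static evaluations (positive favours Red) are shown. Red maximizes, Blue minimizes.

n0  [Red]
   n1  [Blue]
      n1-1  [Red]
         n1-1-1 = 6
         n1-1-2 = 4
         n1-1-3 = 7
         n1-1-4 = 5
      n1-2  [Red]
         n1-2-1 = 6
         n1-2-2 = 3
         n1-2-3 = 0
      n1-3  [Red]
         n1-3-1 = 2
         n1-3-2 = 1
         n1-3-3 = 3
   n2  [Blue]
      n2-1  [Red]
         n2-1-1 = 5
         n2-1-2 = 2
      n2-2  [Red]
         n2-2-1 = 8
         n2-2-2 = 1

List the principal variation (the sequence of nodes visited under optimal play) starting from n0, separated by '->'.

n0 -> n2 -> n2-1 -> n2-1-1

n1-1 (Red): max(6, 4, 7, 5) = 7
n1-2 (Red): max(6, 3, 0) = 6
n1-3 (Red): max(2, 1, 3) = 3
n1 (Blue): min(7, 6, 3) = 3
n2-1 (Red): max(5, 2) = 5
n2-2 (Red): max(8, 1) = 8
n2 (Blue): min(5, 8) = 5
n0 (Red): max(3, 5) = 5
At n0, Red picks n2 (highest: 5).
At n2, Blue picks n2-1 (lowest: 5).
At n2-1, Red picks n2-1-1 (highest: 5).
Terminal value 5.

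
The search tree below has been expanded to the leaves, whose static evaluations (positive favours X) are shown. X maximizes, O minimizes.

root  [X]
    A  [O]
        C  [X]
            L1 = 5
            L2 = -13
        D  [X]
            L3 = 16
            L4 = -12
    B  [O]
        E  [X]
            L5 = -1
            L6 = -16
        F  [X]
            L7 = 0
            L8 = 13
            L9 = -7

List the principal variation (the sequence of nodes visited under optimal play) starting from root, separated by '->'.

C (X): max(5, -13) = 5
D (X): max(16, -12) = 16
A (O): min(5, 16) = 5
E (X): max(-1, -16) = -1
F (X): max(0, 13, -7) = 13
B (O): min(-1, 13) = -1
root (X): max(5, -1) = 5
At root, X picks A (highest: 5).
At A, O picks C (lowest: 5).
At C, X picks L1 (highest: 5).
Terminal value 5.

root -> A -> C -> L1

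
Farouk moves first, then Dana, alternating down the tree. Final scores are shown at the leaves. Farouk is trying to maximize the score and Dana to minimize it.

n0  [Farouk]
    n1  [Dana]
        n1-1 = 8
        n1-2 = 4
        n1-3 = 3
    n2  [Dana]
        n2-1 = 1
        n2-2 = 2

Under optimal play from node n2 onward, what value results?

n2 (Dana): min(1, 2) = 1

1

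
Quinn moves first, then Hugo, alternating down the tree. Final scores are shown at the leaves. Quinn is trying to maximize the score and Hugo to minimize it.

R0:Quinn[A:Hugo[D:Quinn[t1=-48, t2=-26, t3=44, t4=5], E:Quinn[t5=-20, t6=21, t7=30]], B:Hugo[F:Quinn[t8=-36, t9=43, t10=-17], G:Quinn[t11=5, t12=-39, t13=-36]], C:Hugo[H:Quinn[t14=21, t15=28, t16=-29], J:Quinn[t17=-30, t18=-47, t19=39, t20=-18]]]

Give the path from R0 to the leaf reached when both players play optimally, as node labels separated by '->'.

D (Quinn): max(-48, -26, 44, 5) = 44
E (Quinn): max(-20, 21, 30) = 30
A (Hugo): min(44, 30) = 30
F (Quinn): max(-36, 43, -17) = 43
G (Quinn): max(5, -39, -36) = 5
B (Hugo): min(43, 5) = 5
H (Quinn): max(21, 28, -29) = 28
J (Quinn): max(-30, -47, 39, -18) = 39
C (Hugo): min(28, 39) = 28
R0 (Quinn): max(30, 5, 28) = 30
At R0, Quinn picks A (highest: 30).
At A, Hugo picks E (lowest: 30).
At E, Quinn picks t7 (highest: 30).
Terminal value 30.

R0 -> A -> E -> t7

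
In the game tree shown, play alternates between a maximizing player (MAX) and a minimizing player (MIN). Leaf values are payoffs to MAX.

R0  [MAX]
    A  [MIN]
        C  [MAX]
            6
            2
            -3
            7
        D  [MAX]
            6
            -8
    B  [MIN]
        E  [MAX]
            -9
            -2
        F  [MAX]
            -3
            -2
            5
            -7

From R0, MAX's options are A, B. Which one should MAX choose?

C (MAX): max(6, 2, -3, 7) = 7
D (MAX): max(6, -8) = 6
A (MIN): min(7, 6) = 6
E (MAX): max(-9, -2) = -2
F (MAX): max(-3, -2, 5, -7) = 5
B (MIN): min(-2, 5) = -2
R0 (MAX): max(6, -2) = 6
MAX at R0 wants the highest of {A=6, B=-2}, so chooses A.

A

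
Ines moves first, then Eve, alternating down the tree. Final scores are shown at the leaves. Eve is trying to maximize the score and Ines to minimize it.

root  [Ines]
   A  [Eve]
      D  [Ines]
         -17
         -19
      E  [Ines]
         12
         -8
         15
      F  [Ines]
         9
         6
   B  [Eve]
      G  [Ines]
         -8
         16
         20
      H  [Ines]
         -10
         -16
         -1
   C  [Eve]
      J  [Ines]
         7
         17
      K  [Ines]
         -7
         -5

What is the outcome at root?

-8

D (Ines): min(-17, -19) = -19
E (Ines): min(12, -8, 15) = -8
F (Ines): min(9, 6) = 6
A (Eve): max(-19, -8, 6) = 6
G (Ines): min(-8, 16, 20) = -8
H (Ines): min(-10, -16, -1) = -16
B (Eve): max(-8, -16) = -8
J (Ines): min(7, 17) = 7
K (Ines): min(-7, -5) = -7
C (Eve): max(7, -7) = 7
root (Ines): min(6, -8, 7) = -8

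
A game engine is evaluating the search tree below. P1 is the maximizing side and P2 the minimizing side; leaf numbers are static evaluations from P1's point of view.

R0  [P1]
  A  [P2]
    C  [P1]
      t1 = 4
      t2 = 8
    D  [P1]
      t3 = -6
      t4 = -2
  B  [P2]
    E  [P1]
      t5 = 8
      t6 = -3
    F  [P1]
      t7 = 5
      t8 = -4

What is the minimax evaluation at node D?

-2

D (P1): max(-6, -2) = -2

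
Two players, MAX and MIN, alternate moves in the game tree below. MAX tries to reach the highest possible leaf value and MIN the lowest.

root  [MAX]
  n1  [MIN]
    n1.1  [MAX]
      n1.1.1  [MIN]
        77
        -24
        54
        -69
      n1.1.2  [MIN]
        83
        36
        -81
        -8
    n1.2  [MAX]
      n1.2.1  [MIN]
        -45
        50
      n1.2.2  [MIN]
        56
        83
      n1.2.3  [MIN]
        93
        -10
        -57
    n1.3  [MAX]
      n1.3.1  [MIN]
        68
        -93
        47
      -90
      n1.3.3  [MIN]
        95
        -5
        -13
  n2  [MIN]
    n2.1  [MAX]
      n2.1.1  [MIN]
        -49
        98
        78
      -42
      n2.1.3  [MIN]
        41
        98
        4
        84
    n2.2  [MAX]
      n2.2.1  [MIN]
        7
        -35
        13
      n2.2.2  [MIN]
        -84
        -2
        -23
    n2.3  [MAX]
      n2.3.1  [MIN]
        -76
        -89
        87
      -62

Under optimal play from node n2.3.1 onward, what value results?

n2.3.1 (MIN): min(-76, -89, 87) = -89

-89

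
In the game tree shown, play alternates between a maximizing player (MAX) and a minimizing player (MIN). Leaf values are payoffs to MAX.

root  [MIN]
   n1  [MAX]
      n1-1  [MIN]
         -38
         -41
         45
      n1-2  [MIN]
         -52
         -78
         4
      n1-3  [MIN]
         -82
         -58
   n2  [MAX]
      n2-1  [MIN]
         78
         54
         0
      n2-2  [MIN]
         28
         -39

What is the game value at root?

n1-1 (MIN): min(-38, -41, 45) = -41
n1-2 (MIN): min(-52, -78, 4) = -78
n1-3 (MIN): min(-82, -58) = -82
n1 (MAX): max(-41, -78, -82) = -41
n2-1 (MIN): min(78, 54, 0) = 0
n2-2 (MIN): min(28, -39) = -39
n2 (MAX): max(0, -39) = 0
root (MIN): min(-41, 0) = -41

-41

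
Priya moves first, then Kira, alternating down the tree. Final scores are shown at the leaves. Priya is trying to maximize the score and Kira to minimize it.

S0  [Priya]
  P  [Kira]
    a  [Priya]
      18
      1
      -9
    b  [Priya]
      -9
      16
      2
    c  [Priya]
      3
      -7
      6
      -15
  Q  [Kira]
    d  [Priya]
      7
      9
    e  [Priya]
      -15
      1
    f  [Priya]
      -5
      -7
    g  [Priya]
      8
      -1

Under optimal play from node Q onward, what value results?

-5

d (Priya): max(7, 9) = 9
e (Priya): max(-15, 1) = 1
f (Priya): max(-5, -7) = -5
g (Priya): max(8, -1) = 8
Q (Kira): min(9, 1, -5, 8) = -5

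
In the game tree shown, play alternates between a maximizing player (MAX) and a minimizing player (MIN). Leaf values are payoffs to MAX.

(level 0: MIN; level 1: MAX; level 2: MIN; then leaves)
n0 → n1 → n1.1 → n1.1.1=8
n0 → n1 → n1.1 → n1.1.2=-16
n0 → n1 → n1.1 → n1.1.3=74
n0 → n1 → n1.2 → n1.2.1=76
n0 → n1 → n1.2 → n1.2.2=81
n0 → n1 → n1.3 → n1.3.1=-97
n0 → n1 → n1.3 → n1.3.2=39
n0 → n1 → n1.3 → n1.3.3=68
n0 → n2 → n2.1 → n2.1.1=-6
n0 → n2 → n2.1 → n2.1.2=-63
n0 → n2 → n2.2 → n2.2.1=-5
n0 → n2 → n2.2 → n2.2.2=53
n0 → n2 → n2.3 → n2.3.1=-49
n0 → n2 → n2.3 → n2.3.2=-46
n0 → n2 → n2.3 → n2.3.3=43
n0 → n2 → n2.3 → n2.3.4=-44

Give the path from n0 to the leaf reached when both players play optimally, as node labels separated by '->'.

n1.1 (MIN): min(8, -16, 74) = -16
n1.2 (MIN): min(76, 81) = 76
n1.3 (MIN): min(-97, 39, 68) = -97
n1 (MAX): max(-16, 76, -97) = 76
n2.1 (MIN): min(-6, -63) = -63
n2.2 (MIN): min(-5, 53) = -5
n2.3 (MIN): min(-49, -46, 43, -44) = -49
n2 (MAX): max(-63, -5, -49) = -5
n0 (MIN): min(76, -5) = -5
At n0, MIN picks n2 (lowest: -5).
At n2, MAX picks n2.2 (highest: -5).
At n2.2, MIN picks n2.2.1 (lowest: -5).
Terminal value -5.

n0 -> n2 -> n2.2 -> n2.2.1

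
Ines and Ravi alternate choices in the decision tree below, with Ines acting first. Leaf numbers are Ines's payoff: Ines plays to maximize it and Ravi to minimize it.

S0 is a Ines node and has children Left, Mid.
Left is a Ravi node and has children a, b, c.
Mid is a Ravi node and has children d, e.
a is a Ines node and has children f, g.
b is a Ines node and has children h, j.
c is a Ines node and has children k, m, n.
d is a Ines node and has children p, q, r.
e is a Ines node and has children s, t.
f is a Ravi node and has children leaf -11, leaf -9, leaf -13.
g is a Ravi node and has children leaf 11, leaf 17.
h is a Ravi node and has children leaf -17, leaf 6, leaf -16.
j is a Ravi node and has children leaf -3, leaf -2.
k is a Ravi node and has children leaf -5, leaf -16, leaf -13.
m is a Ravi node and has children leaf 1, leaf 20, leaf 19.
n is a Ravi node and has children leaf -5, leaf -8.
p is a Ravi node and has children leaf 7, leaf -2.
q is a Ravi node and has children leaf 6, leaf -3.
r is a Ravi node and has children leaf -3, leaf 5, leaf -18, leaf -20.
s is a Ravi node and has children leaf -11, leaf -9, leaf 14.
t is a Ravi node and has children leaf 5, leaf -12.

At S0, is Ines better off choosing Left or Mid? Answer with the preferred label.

Left

f (Ravi): min(-11, -9, -13) = -13
g (Ravi): min(11, 17) = 11
a (Ines): max(-13, 11) = 11
h (Ravi): min(-17, 6, -16) = -17
j (Ravi): min(-3, -2) = -3
b (Ines): max(-17, -3) = -3
k (Ravi): min(-5, -16, -13) = -16
m (Ravi): min(1, 20, 19) = 1
n (Ravi): min(-5, -8) = -8
c (Ines): max(-16, 1, -8) = 1
Left (Ravi): min(11, -3, 1) = -3
p (Ravi): min(7, -2) = -2
q (Ravi): min(6, -3) = -3
r (Ravi): min(-3, 5, -18, -20) = -20
d (Ines): max(-2, -3, -20) = -2
s (Ravi): min(-11, -9, 14) = -11
t (Ravi): min(5, -12) = -12
e (Ines): max(-11, -12) = -11
Mid (Ravi): min(-2, -11) = -11
Ines prefers the higher value; Left=-3, Mid=-11. Left is better since -3 > -11.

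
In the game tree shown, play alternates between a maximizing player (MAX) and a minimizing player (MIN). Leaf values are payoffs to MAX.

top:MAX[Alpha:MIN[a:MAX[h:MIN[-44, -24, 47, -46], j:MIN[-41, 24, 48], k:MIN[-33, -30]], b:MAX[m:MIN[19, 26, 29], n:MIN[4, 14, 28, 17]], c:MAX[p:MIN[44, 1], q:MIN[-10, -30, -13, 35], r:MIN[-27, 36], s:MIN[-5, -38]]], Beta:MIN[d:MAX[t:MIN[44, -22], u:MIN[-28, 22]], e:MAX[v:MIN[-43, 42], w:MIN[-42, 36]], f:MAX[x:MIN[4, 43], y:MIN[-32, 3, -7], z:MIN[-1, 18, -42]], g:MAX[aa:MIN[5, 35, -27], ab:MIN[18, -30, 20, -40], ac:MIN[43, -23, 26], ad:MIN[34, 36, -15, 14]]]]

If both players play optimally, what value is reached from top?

-33

h (MIN): min(-44, -24, 47, -46) = -46
j (MIN): min(-41, 24, 48) = -41
k (MIN): min(-33, -30) = -33
a (MAX): max(-46, -41, -33) = -33
m (MIN): min(19, 26, 29) = 19
n (MIN): min(4, 14, 28, 17) = 4
b (MAX): max(19, 4) = 19
p (MIN): min(44, 1) = 1
q (MIN): min(-10, -30, -13, 35) = -30
r (MIN): min(-27, 36) = -27
s (MIN): min(-5, -38) = -38
c (MAX): max(1, -30, -27, -38) = 1
Alpha (MIN): min(-33, 19, 1) = -33
t (MIN): min(44, -22) = -22
u (MIN): min(-28, 22) = -28
d (MAX): max(-22, -28) = -22
v (MIN): min(-43, 42) = -43
w (MIN): min(-42, 36) = -42
e (MAX): max(-43, -42) = -42
x (MIN): min(4, 43) = 4
y (MIN): min(-32, 3, -7) = -32
z (MIN): min(-1, 18, -42) = -42
f (MAX): max(4, -32, -42) = 4
aa (MIN): min(5, 35, -27) = -27
ab (MIN): min(18, -30, 20, -40) = -40
ac (MIN): min(43, -23, 26) = -23
ad (MIN): min(34, 36, -15, 14) = -15
g (MAX): max(-27, -40, -23, -15) = -15
Beta (MIN): min(-22, -42, 4, -15) = -42
top (MAX): max(-33, -42) = -33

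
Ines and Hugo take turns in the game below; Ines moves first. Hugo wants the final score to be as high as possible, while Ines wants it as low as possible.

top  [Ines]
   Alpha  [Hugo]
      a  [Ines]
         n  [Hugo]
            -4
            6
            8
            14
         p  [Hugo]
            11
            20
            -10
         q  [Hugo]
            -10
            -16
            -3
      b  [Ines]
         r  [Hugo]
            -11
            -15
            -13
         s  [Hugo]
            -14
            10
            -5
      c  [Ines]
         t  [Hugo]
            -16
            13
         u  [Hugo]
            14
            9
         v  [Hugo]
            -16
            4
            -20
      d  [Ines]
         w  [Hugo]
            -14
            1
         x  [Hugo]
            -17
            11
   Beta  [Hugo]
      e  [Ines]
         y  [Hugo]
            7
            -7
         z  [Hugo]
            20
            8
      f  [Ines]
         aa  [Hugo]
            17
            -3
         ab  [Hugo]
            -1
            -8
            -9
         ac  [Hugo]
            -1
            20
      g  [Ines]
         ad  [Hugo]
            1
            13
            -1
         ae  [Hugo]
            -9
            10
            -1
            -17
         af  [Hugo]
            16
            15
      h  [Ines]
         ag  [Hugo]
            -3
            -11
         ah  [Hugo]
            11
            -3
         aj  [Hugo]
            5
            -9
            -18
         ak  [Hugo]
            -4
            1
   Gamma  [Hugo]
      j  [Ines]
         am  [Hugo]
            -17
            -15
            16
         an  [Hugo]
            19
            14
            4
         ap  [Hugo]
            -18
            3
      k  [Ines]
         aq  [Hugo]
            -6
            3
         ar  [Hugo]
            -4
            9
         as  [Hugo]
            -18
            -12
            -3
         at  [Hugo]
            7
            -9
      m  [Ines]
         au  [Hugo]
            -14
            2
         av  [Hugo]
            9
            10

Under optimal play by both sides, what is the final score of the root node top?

n (Hugo): max(-4, 6, 8, 14) = 14
p (Hugo): max(11, 20, -10) = 20
q (Hugo): max(-10, -16, -3) = -3
a (Ines): min(14, 20, -3) = -3
r (Hugo): max(-11, -15, -13) = -11
s (Hugo): max(-14, 10, -5) = 10
b (Ines): min(-11, 10) = -11
t (Hugo): max(-16, 13) = 13
u (Hugo): max(14, 9) = 14
v (Hugo): max(-16, 4, -20) = 4
c (Ines): min(13, 14, 4) = 4
w (Hugo): max(-14, 1) = 1
x (Hugo): max(-17, 11) = 11
d (Ines): min(1, 11) = 1
Alpha (Hugo): max(-3, -11, 4, 1) = 4
y (Hugo): max(7, -7) = 7
z (Hugo): max(20, 8) = 20
e (Ines): min(7, 20) = 7
aa (Hugo): max(17, -3) = 17
ab (Hugo): max(-1, -8, -9) = -1
ac (Hugo): max(-1, 20) = 20
f (Ines): min(17, -1, 20) = -1
ad (Hugo): max(1, 13, -1) = 13
ae (Hugo): max(-9, 10, -1, -17) = 10
af (Hugo): max(16, 15) = 16
g (Ines): min(13, 10, 16) = 10
ag (Hugo): max(-3, -11) = -3
ah (Hugo): max(11, -3) = 11
aj (Hugo): max(5, -9, -18) = 5
ak (Hugo): max(-4, 1) = 1
h (Ines): min(-3, 11, 5, 1) = -3
Beta (Hugo): max(7, -1, 10, -3) = 10
am (Hugo): max(-17, -15, 16) = 16
an (Hugo): max(19, 14, 4) = 19
ap (Hugo): max(-18, 3) = 3
j (Ines): min(16, 19, 3) = 3
aq (Hugo): max(-6, 3) = 3
ar (Hugo): max(-4, 9) = 9
as (Hugo): max(-18, -12, -3) = -3
at (Hugo): max(7, -9) = 7
k (Ines): min(3, 9, -3, 7) = -3
au (Hugo): max(-14, 2) = 2
av (Hugo): max(9, 10) = 10
m (Ines): min(2, 10) = 2
Gamma (Hugo): max(3, -3, 2) = 3
top (Ines): min(4, 10, 3) = 3

3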